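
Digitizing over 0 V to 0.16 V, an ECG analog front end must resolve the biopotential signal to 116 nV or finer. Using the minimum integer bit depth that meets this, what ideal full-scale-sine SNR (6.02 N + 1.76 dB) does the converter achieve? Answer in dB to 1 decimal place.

128.2 dB

Span = 0.16 V.
0.16 V / 116 nV = 1.379e6. Since 2^20 = 1048576 and 2^21 = 2097152, N = 21.
6.02(21) + 1.76 = 128.18 dB.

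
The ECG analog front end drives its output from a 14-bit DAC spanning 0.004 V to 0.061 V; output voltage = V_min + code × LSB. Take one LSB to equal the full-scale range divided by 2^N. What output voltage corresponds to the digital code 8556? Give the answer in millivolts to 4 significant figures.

33.77 mV

The full-scale span is 0.061 − (0.004) = 0.057 V. LSB = 0.057 V / 2^14.
V_out = 0.004 + 8556 × (0.057/16384) V
      = 0.004 + 0.0297664 = 0.0337664 V.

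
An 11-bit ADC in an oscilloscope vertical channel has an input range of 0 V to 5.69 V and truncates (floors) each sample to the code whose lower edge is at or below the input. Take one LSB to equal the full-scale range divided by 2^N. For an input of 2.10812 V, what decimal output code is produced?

758

Range is 5.69 V. LSB = 5.69 V / 2^11 ≈ 2.778 mV.
V_in − V_min = 2.10812 − (0) = 2.10812 V.
Divide by LSB: 2.10812 × 2048/5.69 = 758.7750.
Truncating gives code 758.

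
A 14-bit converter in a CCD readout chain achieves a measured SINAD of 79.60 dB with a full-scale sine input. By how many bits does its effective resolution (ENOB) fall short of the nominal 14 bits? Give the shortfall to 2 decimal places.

ENOB = (SINAD − 1.76)/6.02 = (79.60 − 1.76)/6.02 = 12.9302 bits.
Lost resolution: 14 − 12.9302 = 1.0698 bits.

1.07 bits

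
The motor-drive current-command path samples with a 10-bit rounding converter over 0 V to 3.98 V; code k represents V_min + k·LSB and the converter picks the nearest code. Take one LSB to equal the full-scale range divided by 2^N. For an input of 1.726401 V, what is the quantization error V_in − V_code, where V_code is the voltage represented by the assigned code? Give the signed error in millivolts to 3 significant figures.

Full-scale range = 3.98 V. LSB = 3.98 V / 2^10 ≈ 3.887 mV.
(1.726401 − (0)) / LSB = 1.726401 × 1024/3.98 = 444.1796. Nearest integer: k = 444.
Reconstructed level: 0 + 444 × 3.98/1024 V = 1.725703125 V.
V_in − V_code = 1.726401 − (1.725703125) = +0.698 mV.

+0.698 mV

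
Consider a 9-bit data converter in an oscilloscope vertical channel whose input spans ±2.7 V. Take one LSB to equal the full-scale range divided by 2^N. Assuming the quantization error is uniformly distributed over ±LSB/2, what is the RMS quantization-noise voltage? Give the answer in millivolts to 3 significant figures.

Range = 2.7 − (-2.7) = 5.4 V.
One LSB is 5.4 V / 512 = 10.547 mV.
V_rms = LSB/√12 = 10.547 mV / √12 = 3.04 mV.

3.04 mV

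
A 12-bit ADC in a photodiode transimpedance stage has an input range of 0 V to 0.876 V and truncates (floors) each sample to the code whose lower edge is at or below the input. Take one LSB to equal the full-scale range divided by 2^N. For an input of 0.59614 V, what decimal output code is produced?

Span = 0.876 V. LSB = 0.876 V / 2^12 ≈ 213.9 µV.
code = ⌊(V_in − V_min)/LSB⌋ = ⌊(V_in − V_min) × 2^12 / range⌋
     = ⌊(0.59614 − (0)) × 4096 / 0.876⌋ = ⌊0.59614 × 4096/0.876⌋
     = ⌊2787.431⌋ = 2787.

2787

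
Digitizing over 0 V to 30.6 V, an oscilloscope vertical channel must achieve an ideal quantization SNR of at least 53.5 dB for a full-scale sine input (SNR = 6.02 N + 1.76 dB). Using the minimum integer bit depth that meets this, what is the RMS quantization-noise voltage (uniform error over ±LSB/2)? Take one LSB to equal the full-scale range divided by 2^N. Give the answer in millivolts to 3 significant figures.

17.3 mV

V_FS = 30.6 V.
N ≥ (53.5 − 1.76)/6.02 = 8.595 → N_min = 9.
LSB = 30.6 V ÷ 2^9 = 30.6/512 V = 59.766 mV.
RMS noise = LSB/√12 = 17.3 mV.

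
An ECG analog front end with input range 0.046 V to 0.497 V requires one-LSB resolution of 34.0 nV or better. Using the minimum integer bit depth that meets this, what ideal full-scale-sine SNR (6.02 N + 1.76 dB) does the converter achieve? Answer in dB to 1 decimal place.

146.2 dB

The full-scale span is 0.497 − (0.046) = 0.451 V.
Required number of levels: 0.451/34.0 nV = 1.3265e7; smallest N with 2^N ≥ that is 24.
Ideal SNR at N = 24: 6.02·24 + 1.76 = 146.2 dB.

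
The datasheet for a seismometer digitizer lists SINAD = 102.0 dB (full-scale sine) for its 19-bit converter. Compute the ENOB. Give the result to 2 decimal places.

(102.0 − 1.76) / 6.02 = 100.24/6.02 = 16.6512 effective bits.

16.65 bits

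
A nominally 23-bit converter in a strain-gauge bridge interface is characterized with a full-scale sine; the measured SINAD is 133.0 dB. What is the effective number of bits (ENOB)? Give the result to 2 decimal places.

ENOB = (SINAD − 1.76) / 6.02 = (133.0 − 1.76) / 6.02 = 131.24 / 6.02 = 21.8007.

21.80 bits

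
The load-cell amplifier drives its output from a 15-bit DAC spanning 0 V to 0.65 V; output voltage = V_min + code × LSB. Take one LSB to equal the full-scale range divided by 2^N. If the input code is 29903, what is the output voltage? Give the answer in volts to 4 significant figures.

0.5932 V

Span = 0.65 V. LSB = 0.65 V / 2^15.
V_out = 0 + 29903 × (0.65/32768) V
      = 0 + 0.593169 = 0.593169 V.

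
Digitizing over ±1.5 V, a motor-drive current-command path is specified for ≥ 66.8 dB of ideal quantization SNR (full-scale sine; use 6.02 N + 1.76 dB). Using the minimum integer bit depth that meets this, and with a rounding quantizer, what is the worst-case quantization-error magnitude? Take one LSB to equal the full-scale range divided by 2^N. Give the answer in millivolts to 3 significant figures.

0.732 mV

The full-scale span is 1.5 − (-1.5) = 3 V.
Required N = ⌈(66.8 − 1.76)/6.02⌉ = ⌈10.804⌉ = 11.
Step size = 3/2048 V = 1.4648 mV.
|e|_max = LSB/2 = 0.732 mV.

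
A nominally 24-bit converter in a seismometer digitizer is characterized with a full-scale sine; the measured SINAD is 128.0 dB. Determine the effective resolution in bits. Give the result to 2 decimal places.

20.97 bits

ENOB = (128.0 − 1.76)/6.02 = 20.9701 bits.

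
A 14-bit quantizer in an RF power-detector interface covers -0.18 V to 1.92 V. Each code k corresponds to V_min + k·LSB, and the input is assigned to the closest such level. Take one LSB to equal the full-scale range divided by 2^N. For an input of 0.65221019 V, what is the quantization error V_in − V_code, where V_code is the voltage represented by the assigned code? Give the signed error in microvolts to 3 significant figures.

Range = 1.92 − (-0.18) = 2.1 V. LSB = 2.1 V / 2^14 ≈ 128.2 µV.
Position in LSBs: (0.65221019 − (-0.18)) × 16384/2.1 = 6492.8246; rounding gives k = 6493.
Reconstructed level: -0.18 + 6493 × 2.1/16384 V = 0.65223266602 V.
Error = V_in − V_code = 0.65221019 − (0.65223266602) = −22.5 µV.

−22.5 µV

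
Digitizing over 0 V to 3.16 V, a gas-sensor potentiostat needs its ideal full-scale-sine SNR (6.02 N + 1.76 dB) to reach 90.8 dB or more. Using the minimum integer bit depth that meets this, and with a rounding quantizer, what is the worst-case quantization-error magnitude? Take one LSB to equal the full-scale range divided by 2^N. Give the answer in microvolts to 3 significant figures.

48.2 µV

Range is 3.16 V.
Solving 6.02 N ≥ 90.8 − 1.76: N ≥ 14.791. Round up → N = 15.
LSB = 3.16 V ÷ 2^15 = 3.16/32768 V = 96.436 µV.
Max error for round-to-nearest is LSB/2 = 48.2 µV.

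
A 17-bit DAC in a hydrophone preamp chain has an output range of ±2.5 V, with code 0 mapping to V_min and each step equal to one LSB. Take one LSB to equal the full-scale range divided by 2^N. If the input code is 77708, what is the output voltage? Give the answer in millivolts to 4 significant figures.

Full-scale range = 2.5 V − (-2.5 V) = 5 V. LSB = 5 V / 2^17.
Output = V_min + (77708/131072) × range = -2.5 + 0.592865 × 5 V
      = -2.5 + 2.96432 = 0.464325 V.

464.3 mV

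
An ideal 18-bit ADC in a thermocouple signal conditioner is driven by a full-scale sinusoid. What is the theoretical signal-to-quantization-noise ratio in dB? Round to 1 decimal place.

110.1 dB

Ideal quantization SNR: 6.02 × 18 + 1.76 dB = 110.1 dB.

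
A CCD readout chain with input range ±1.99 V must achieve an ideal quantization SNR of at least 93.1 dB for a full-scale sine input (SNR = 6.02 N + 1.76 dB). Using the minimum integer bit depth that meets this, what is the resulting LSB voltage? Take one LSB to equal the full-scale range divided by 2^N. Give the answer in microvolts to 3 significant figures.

60.7 µV

Range = 1.99 − (-1.99) = 3.98 V.
Required N = ⌈(93.1 − 1.76)/6.02⌉ = ⌈15.173⌉ = 16.
LSB = 3.98 V / 2^16 = 60.7 µV.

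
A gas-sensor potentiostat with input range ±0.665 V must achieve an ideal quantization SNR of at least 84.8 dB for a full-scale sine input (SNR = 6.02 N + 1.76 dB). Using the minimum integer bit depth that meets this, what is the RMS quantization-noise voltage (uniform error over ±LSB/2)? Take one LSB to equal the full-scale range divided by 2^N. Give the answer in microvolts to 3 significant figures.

The full-scale span is 0.665 − (-0.665) = 1.33 V.
Solving 6.02 N ≥ 84.8 − 1.76: N ≥ 13.794. Round up → N = 14.
LSB = 1.33 V / 2^14 = 81.177 µV.
V_rms = LSB/√12 = 23.4 µV.

23.4 µV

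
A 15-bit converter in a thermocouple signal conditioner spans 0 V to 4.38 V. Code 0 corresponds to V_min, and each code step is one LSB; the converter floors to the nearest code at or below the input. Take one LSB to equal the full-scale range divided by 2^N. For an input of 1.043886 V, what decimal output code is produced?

7809

V_FS = 4.38 V. LSB = 4.38 V / 2^15 ≈ 133.7 µV.
V_in − V_min = 1.043886 − (0) = 1.043886 V.
Divide by LSB: 1.043886 × 32768/4.38 = 7809.6019.
Truncating gives code 7809.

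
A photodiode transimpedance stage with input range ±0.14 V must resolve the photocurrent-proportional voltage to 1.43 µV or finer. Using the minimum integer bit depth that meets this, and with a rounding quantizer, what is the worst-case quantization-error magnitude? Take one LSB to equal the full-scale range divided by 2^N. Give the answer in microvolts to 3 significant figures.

The full-scale span is 0.14 − (-0.14) = 0.28 V.
Required number of levels: 0.28/1.43 µV = 195800; smallest N with 2^N ≥ that is 18.
One LSB is 0.28 V / 262144 = 1.0681 µV.
Max error for round-to-nearest is LSB/2 = 0.534 µV.

0.534 µV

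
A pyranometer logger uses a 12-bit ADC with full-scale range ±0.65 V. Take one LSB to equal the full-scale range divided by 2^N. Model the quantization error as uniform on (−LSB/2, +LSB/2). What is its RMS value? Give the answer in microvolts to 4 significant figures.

91.62 µV

Range = 0.65 − (-0.65) = 1.3 V.
LSB = 1.3 V / 2^12 = 317.383 µV.
For a uniform distribution on [−LSB/2, +LSB/2], V_rms = LSB/√12 = 317.383 µV/3.4641 = 91.62 µV.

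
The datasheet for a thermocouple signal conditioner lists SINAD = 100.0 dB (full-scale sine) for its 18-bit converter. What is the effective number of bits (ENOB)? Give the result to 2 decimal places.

16.32 bits

(100.0 − 1.76) / 6.02 = 98.24/6.02 = 16.3189 effective bits.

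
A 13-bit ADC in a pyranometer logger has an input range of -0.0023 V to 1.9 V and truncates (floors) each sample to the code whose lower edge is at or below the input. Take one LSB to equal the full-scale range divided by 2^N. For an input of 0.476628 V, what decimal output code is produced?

2062

Span: 1.9 V − (-0.0023 V) = 1.9023 V. LSB = 1.9023 V / 2^13 ≈ 232.2 µV.
(V_in − V_min) × 2^13/range = (0.476628 − (-0.0023)) × 8192/1.9023 = 2062.439.
Floor → code = 2062.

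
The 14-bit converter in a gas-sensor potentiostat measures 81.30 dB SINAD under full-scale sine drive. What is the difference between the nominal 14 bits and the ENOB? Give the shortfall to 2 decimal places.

Effective bits = (81.30 − 1.76)/6.02 = 13.2126.
14 − 13.2126 = 0.79 bits below nominal.

0.79 bits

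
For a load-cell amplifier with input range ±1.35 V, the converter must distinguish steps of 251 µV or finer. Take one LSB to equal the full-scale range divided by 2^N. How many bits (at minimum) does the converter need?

14 bits

Full-scale range = 1.35 V − (-1.35 V) = 2.7 V.
Levels needed ≥ 2.7/251 µV = 10760. 2^14 = 16384 suffices, so N_min = 14.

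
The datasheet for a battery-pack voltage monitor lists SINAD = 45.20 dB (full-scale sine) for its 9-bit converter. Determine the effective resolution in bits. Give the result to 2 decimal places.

7.22 bits

ENOB = (SINAD − 1.76) / 6.02 = (45.20 − 1.76) / 6.02 = 43.44 / 6.02 = 7.2159.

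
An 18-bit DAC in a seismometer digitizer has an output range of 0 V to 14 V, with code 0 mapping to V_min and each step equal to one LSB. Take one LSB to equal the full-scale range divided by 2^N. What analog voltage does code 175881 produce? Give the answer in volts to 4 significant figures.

V_FS = 14 V. LSB = 14 V / 2^18.
Output = V_min + (175881/262144) × range = 0 + 0.670933 × 14 V
      = 0 + 9.39306 = 9.39306 V.

9.393 V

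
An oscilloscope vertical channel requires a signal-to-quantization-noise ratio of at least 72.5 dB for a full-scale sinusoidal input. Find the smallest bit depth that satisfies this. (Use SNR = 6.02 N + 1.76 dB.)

12 bits

Solving 6.02 N ≥ 72.5 − 1.76: N ≥ 11.751. Round up → N = 12.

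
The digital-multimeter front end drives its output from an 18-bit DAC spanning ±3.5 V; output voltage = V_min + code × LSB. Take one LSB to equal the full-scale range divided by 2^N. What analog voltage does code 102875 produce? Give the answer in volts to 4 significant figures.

Full-scale range = 3.5 V − (-3.5 V) = 7 V. LSB = 7 V / 2^18.
V_out = V_min + code × LSB = -3.5 V + 102875 × 7 V / 262144
      = -3.5 + 2.74706 = -0.752941 V.

-0.7529 V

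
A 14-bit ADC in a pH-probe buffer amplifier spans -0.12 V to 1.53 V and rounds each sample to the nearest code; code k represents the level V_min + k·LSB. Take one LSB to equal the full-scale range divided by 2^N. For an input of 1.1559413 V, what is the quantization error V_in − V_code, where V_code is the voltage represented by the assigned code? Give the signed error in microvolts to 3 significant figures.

Span: 1.53 V − (-0.12 V) = 1.65 V. LSB = 1.65 V / 2^14 ≈ 100.7 µV.
(1.1559413 − (-0.12)) / LSB = 1.2759413 × 16384/1.65 = 12669.7105. Nearest integer: k = 12670.
V_code = -0.12 + (12670/16384) × 1.65 = 1.1559704590 V.
e = 1.1559413 − (1.1559704590) = −29.2 µV.

−29.2 µV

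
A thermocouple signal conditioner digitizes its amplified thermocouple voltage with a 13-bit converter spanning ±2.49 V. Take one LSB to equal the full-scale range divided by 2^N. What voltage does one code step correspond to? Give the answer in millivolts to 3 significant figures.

Span: 2.49 V − (-2.49 V) = 4.98 V.
Number of codes = 2^13 = 8192.
Step size = 4.98/8192 V = 0.608 mV.

0.608 mV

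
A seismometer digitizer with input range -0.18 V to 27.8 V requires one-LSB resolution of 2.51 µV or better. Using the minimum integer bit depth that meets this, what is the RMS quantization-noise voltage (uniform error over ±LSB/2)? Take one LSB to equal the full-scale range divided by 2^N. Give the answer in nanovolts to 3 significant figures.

481 nV

Span: 27.8 V − (-0.18 V) = 27.98 V.
27.98 V / 2.51 µV = 1.115e7. Since 2^23 = 8388608 and 2^24 = 16777216, N = 24.
LSB = 27.98 V ÷ 2^24 = 27.98/16777216 V = 1.6677 µV.
RMS noise = LSB/√12 = 481 nV.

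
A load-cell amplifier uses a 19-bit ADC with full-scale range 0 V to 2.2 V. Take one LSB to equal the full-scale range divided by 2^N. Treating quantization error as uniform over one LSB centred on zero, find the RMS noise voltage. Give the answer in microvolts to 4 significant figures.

1.211 µV

Span = 2.2 V.
LSB = 2.2 V / 2^19 = 4.19617 µV.
V_rms = LSB/√12 = 4.19617 µV / √12 = 1.211 µV.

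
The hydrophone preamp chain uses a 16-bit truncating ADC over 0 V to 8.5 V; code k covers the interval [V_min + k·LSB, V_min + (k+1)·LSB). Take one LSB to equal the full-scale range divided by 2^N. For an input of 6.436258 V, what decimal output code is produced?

49624

Full-scale range = 8.5 V. LSB = 8.5 V / 2^16 ≈ 129.7 µV.
code = ⌊(V_in − V_min)/LSB⌋ = ⌊(V_in − V_min) × 2^16 / range⌋
     = ⌊(6.436258 − (0)) × 65536 / 8.5⌋ = ⌊6.436258 × 65536/8.5⌋
     = ⌊49624.306⌋ = 49624.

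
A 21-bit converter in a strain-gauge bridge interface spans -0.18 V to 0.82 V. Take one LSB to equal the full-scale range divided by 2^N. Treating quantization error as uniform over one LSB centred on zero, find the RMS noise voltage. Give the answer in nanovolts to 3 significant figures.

Range = 0.82 − (-0.18) = 1 V.
LSB = 1 V ÷ 2^21 = 1/2097152 V = 476.84 nV.
RMS of a uniform error over width LSB is LSB/√12 = 138 nV.

138 nV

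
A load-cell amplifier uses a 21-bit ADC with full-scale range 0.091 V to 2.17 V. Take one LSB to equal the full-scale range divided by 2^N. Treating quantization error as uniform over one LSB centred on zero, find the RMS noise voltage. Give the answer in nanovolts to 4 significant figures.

286.2 nV

Full-scale range = 2.17 V − (0.091 V) = 2.079 V.
LSB = 2.079 V / 2^21 = 0.991344 µV.
V_rms = LSB/√12 = 0.991344 µV / √12 = 286.2 nV.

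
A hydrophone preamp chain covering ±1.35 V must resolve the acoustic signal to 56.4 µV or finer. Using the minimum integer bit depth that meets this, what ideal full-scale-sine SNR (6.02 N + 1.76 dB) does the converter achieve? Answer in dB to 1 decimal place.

Full-scale range = 1.35 V − (-1.35 V) = 2.7 V.
Levels needed ≥ 2.7/56.4 µV = 47870. 2^16 = 65536 suffices, so N_min = 16.
6.02(16) + 1.76 = 98.08 dB.

98.1 dB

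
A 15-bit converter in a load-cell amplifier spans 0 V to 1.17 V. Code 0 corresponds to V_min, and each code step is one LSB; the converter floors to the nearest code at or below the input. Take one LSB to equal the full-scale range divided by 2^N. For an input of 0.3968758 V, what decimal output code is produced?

11115

Full-scale range = 1.17 V. LSB = 1.17 V / 2^15 ≈ 35.71 µV.
V_in − V_min = 0.3968758 − (0) = 0.3968758 V.
Divide by LSB: 0.3968758 × 32768/1.17 = 11115.2361.
Truncating gives code 11115.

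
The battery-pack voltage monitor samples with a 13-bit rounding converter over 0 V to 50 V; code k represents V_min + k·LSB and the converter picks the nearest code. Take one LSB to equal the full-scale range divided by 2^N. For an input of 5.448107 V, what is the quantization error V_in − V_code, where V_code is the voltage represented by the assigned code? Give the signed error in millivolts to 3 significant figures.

Full-scale range = 50 V. LSB = 50 V / 2^13 ≈ 6.104 mV.
Position in LSBs: (5.448107 − (0)) × 8192/50 = 892.6179; rounding gives k = 893.
V_code = V_min + k × range/2^13 = 0 + 893 × 50/8192 = 5.450439453 V.
Error = V_in − V_code = 5.448107 − (5.450439453) = −2.33 mV.

−2.33 mV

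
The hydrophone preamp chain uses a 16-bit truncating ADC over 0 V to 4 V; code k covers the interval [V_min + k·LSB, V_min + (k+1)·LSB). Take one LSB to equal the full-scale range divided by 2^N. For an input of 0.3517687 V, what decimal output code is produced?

5763

Span = 4 V. LSB = 4 V / 2^16 ≈ 61.04 µV.
code = ⌊(V_in − V_min)/LSB⌋ = ⌊(V_in − V_min) × 2^16 / range⌋
     = ⌊(0.3517687 − (0)) × 65536 / 4⌋ = ⌊0.3517687 × 65536/4⌋
     = ⌊5763.378⌋ = 5763.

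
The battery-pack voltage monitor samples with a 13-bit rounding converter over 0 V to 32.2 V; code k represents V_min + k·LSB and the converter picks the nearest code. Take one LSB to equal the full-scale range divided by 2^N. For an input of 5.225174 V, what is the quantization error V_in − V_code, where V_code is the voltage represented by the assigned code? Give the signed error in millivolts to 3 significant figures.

+1.32 mV

Span = 32.2 V. LSB = 32.2 V / 2^13 ≈ 3.931 mV.
(5.225174 − (0)) / LSB = 5.225174 × 8192/32.2 = 1329.3362. Nearest integer: k = 1329.
V_code = V_min + k × range/2^13 = 0 + 1329 × 32.2/8192 = 5.223852539 V.
e = 5.225174 − (5.223852539) = +1.32 mV.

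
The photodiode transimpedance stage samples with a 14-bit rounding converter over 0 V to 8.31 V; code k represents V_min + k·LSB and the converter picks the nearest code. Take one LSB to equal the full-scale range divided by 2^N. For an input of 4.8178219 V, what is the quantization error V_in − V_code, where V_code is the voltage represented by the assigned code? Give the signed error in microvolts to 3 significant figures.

Full-scale range = 8.31 V. LSB = 8.31 V / 2^14 ≈ 0.5072 mV.
(V_in − V_min)/LSB = (4.8178219 − (0)) × 16384/8.31 = 9498.8200 → nearest code k = 9499.
V_code = V_min + k × range/2^14 = 0 + 9499 × 8.31/16384 = 4.8179132080 V.
V_in − V_code = 4.8178219 − (4.8179132080) = −91.3 µV.

−91.3 µV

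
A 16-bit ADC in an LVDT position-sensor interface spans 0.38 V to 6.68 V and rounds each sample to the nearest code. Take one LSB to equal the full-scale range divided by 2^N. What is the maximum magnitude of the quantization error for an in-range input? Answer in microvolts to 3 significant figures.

Full-scale range = 6.68 V − (0.38 V) = 6.3 V.
LSB = 6.3 V / 2^16 = 96.130 µV.
|e|_max = LSB/2 = 48.1 µV.

48.1 µV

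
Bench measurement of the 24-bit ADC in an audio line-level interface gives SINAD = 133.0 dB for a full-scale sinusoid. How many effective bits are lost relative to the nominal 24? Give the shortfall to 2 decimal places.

N_eff = (133.0 − 1.76)/6.02 = 21.8007 bits.
Lost resolution: 24 − 21.8007 = 2.1993 bits.

2.20 bits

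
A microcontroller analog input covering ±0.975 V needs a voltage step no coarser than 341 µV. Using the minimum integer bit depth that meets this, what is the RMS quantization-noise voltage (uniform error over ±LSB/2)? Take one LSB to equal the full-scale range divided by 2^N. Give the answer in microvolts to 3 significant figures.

Range = 0.975 − (-0.975) = 1.95 V.
Required number of levels: 1.95/341 µV = 5718.5; smallest N with 2^N ≥ that is 13.
One LSB is 1.95 V / 8192 = 238.04 µV.
RMS noise = LSB/√12 = 68.7 µV.

68.7 µV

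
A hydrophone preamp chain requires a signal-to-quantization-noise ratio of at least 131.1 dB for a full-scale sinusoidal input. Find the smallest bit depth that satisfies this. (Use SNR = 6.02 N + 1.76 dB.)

22 bits

6.02 N + 1.76 ≥ 131.1 gives N ≥ 21.485, so the minimum integer is 22.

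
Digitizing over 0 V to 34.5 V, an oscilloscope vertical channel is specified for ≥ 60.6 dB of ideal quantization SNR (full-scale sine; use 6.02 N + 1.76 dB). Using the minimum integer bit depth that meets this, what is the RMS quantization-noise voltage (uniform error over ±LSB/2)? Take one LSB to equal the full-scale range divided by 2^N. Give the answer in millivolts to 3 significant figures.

Span = 34.5 V.
6.02 N + 1.76 ≥ 60.6 gives N ≥ 9.774, so the minimum integer is 10.
LSB = 34.5 V ÷ 2^10 = 34.5/1024 V = 33.691 mV.
RMS noise = LSB/√12 = 9.73 mV.

9.73 mV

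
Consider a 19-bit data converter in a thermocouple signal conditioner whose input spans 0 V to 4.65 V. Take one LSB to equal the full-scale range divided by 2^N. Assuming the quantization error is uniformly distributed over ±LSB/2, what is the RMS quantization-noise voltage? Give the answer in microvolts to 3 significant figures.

Full-scale range = 4.65 V.
One LSB is 4.65 V / 524288 = 8.8692 µV.
RMS of a uniform error over width LSB is LSB/√12 = 2.56 µV.

2.56 µV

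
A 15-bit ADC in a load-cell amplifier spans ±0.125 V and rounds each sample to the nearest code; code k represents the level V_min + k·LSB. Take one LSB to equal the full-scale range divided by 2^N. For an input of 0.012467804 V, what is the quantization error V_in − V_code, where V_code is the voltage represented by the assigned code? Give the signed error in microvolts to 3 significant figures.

Full-scale range = 0.125 V − (-0.125 V) = 0.25 V. LSB = 0.25 V / 2^15 ≈ 7.629 µV.
(0.012467804 − (-0.125)) / LSB = 0.137467804 × 32768/0.25 = 18018.1800. Nearest integer: k = 18018.
Reconstructed level: -0.125 + 18018 × 0.25/32768 V = 0.012466430664 V.
e = 0.012467804 − (0.012466430664) = +1.37 µV.

+1.37 µV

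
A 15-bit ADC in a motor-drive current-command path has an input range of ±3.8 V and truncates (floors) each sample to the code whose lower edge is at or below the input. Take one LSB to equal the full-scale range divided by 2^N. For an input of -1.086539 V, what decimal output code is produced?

11699

The full-scale span is 3.8 − (-3.8) = 7.6 V. LSB = 7.6 V / 2^15 ≈ 231.9 µV.
V_in − V_min = -1.086539 − (-3.8) = 2.713461 V.
Divide by LSB: 2.713461 × 32768/7.6 = 11699.3013.
Truncating gives code 11699.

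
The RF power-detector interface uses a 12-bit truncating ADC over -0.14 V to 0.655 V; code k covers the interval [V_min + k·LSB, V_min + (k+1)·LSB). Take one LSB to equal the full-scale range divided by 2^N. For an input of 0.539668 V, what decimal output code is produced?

3501

Full-scale range = 0.655 V − (-0.14 V) = 0.795 V. LSB = 0.795 V / 2^12 ≈ 194.1 µV.
V_in − V_min = 0.539668 − (-0.14) = 0.679668 V.
Divide by LSB: 0.679668 × 4096/0.795 = 3501.7863.
Truncating gives code 3501.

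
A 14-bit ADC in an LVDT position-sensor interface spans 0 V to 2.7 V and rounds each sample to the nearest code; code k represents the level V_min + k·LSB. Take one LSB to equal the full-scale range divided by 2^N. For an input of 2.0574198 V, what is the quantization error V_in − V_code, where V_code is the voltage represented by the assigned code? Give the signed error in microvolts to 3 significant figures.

Span = 2.7 V. LSB = 2.7 V / 2^14 ≈ 164.8 µV.
(2.0574198 − (0)) / LSB = 2.0574198 × 16384/2.7 = 12484.7281. Nearest integer: k = 12485.
Reconstructed level: 0 + 12485 × 2.7/16384 V = 2.0574645996 V.
Error = V_in − V_code = 2.0574198 − (2.0574645996) = −44.8 µV.

−44.8 µV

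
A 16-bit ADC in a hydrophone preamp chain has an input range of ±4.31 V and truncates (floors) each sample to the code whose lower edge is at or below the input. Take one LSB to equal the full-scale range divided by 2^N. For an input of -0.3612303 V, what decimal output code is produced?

30021

The full-scale span is 4.31 − (-4.31) = 8.62 V. LSB = 8.62 V / 2^16 ≈ 131.5 µV.
code = ⌊(V_in − V_min)/LSB⌋ = ⌊(V_in − V_min) × 2^16 / range⌋
     = ⌊(-0.3612303 − (-4.31)) × 65536 / 8.62⌋ = ⌊3.9487697 × 65536/8.62⌋
     = ⌊30021.644⌋ = 30021.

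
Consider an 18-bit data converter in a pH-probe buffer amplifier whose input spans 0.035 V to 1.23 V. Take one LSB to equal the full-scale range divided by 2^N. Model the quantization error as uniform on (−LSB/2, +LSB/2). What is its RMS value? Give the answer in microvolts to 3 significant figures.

1.32 µV

Range = 1.23 − (0.035) = 1.195 V.
LSB = 1.195 V ÷ 2^18 = 1.195/262144 V = 4.5586 µV.
V_rms = LSB/√12 = 4.5586 µV / √12 = 1.32 µV.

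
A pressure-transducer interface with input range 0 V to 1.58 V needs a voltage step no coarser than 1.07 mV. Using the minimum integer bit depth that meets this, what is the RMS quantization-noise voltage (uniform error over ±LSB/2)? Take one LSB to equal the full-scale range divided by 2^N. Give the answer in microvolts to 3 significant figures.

223 µV

Span = 1.58 V.
Required number of levels: 1.58/1.07 mV = 1476.6; smallest N with 2^N ≥ that is 11.
LSB = 1.58 V / 2^11 = 0.77148 mV.
V_rms = LSB/√12 = 223 µV.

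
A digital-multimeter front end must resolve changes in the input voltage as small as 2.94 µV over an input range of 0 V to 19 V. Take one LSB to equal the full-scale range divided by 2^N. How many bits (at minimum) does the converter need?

23 bits

Full-scale range = 19 V.
19 V / 2.94 µV = 6.463e6. Since 2^22 = 4194304 and 2^23 = 8388608, N = 23.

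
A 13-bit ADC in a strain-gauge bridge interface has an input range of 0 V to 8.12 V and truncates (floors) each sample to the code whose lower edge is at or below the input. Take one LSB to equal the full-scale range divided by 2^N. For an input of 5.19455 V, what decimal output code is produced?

V_FS = 8.12 V. LSB = 8.12 V / 2^13 ≈ 0.9912 mV.
V_in − V_min = 5.19455 − (0) = 5.19455 V.
Divide by LSB: 5.19455 × 8192/8.12 = 5240.6100.
Truncating gives code 5240.

5240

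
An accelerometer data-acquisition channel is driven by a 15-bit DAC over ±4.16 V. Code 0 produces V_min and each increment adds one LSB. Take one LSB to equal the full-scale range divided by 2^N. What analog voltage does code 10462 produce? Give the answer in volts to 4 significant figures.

-1.504 V

Range = 4.16 − (-4.16) = 8.32 V. LSB = 8.32 V / 2^15.
V_out = -4.16 + 10462 × (8.32/32768) V
      = -4.16 V + 2.65637 V = -1.50363 V.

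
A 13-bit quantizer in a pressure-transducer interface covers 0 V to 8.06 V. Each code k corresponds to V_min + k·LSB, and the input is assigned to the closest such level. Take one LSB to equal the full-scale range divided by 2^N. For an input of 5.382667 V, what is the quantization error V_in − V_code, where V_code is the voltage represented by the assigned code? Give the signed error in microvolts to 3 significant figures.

V_FS = 8.06 V. LSB = 8.06 V / 2^13 ≈ 0.9839 mV.
(5.382667 − (0)) / LSB = 5.382667 × 8192/8.06 = 5470.8199. Nearest integer: k = 5471.
V_code = 0 + (5471/8192) × 8.06 = 5.382844238 V.
Error = V_in − V_code = 5.382667 − (5.382844238) = −177 µV.

−177 µV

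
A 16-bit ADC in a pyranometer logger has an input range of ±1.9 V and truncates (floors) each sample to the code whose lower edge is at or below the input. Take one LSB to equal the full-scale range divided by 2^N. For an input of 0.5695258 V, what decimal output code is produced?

Full-scale range = 1.9 V − (-1.9 V) = 3.8 V. LSB = 3.8 V / 2^16 ≈ 57.98 µV.
(V_in − V_min) × 2^16/range = (0.5695258 − (-1.9)) × 65536/3.8 = 42590.222.
Floor → code = 42590.

42590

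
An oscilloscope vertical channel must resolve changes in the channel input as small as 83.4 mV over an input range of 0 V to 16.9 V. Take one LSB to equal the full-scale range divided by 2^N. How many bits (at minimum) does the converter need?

8 bits

Span = 16.9 V.
Required number of levels: 16.9/83.4 mV = 202.64; smallest N with 2^N ≥ that is 8.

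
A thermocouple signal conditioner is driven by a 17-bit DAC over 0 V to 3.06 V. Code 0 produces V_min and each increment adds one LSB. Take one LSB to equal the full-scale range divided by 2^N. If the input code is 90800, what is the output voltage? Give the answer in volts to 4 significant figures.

2.120 V

Full-scale range = 3.06 V. LSB = 3.06 V / 2^17.
V_out = V_min + code × LSB = 0 V + 90800 × 3.06 V / 131072
      = 0 V + 2.11981 V = 2.11981 V.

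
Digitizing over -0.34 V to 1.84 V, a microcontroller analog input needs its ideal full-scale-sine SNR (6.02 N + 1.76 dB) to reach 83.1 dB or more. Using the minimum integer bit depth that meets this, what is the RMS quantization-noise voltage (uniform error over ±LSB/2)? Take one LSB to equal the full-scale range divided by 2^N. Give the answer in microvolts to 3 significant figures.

Full-scale range = 1.84 V − (-0.34 V) = 2.18 V.
Required N = ⌈(83.1 − 1.76)/6.02⌉ = ⌈13.512⌉ = 14.
One LSB is 2.18 V / 16384 = 133.06 µV.
V_rms = LSB/√12 = 38.4 µV.

38.4 µV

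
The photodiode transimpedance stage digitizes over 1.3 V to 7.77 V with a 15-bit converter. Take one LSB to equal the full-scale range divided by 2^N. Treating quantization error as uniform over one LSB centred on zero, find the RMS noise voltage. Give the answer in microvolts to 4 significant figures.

57.00 µV

Full-scale range = 7.77 V − (1.3 V) = 6.47 V.
LSB = 6.47 V ÷ 2^15 = 6.47/32768 V = 197.449 µV.
For a uniform distribution on [−LSB/2, +LSB/2], V_rms = LSB/√12 = 197.449 µV/3.4641 = 57.00 µV.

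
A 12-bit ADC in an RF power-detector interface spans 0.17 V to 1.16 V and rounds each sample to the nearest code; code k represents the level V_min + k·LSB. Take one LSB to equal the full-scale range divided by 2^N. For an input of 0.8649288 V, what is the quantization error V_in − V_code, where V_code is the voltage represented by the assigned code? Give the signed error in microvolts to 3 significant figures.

+43.5 µV

Span: 1.16 V − (0.17 V) = 0.99 V. LSB = 0.99 V / 2^12 ≈ 241.7 µV.
(V_in − V_min)/LSB = (0.8649288 − (0.17)) × 4096/0.99 = 2875.1802 → nearest code k = 2875.
Reconstructed level: 0.17 + 2875 × 0.99/4096 V = 0.8648852539 V.
e = 0.8649288 − (0.8648852539) = +43.5 µV.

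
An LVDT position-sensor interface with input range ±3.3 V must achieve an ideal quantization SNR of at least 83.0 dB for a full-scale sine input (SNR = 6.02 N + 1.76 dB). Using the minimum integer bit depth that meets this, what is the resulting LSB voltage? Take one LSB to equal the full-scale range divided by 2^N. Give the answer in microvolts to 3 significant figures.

403 µV

The full-scale span is 3.3 − (-3.3) = 6.6 V.
Required N = ⌈(83.0 − 1.76)/6.02⌉ = ⌈13.495⌉ = 14.
One LSB is 6.6 V / 16384 = 403 µV.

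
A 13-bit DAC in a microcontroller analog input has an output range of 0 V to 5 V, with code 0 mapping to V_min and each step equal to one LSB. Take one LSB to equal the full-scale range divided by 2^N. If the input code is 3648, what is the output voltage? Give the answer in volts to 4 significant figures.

2.227 V

Full-scale range = 5 V. LSB = 5 V / 2^13.
V_out = 0 + 3648 × (5/8192) V
      = 0 V + 2.22656 V = 2.22656 V.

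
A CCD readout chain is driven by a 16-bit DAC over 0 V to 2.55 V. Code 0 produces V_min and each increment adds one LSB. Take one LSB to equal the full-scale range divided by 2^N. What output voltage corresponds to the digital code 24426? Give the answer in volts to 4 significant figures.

V_FS = 2.55 V. LSB = 2.55 V / 2^16.
V_out = 0 + 24426 × (2.55/65536) V
      = 0 V + 0.950414 V = 0.950414 V.

0.9504 V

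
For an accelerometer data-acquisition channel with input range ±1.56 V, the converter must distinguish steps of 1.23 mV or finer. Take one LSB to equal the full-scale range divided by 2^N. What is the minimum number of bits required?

12 bits

Range = 1.56 − (-1.56) = 3.12 V.
3.12 V / 1.23 mV = 2537. Since 2^11 = 2048 and 2^12 = 4096, N = 12.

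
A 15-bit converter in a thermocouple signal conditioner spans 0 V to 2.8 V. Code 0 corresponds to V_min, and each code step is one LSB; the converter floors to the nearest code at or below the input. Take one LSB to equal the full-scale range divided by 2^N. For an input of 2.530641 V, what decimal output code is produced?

29615

Full-scale range = 2.8 V. LSB = 2.8 V / 2^15 ≈ 85.45 µV.
code = ⌊(V_in − V_min)/LSB⌋ = ⌊(V_in − V_min) × 2^15 / range⌋
     = ⌊(2.530641 − (0)) × 32768 / 2.8⌋ = ⌊2.530641 × 32768/2.8⌋
     = ⌊29615.730⌋ = 29615.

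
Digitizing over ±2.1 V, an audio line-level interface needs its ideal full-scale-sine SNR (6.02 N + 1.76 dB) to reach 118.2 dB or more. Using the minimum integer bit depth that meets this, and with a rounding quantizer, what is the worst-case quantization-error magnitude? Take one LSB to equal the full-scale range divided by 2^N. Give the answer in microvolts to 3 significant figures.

Span: 2.1 V − (-2.1 V) = 4.2 V.
Required N = ⌈(118.2 − 1.76)/6.02⌉ = ⌈19.342⌉ = 20.
Step size = 4.2/1048576 V = 4.0054 µV.
Max error for round-to-nearest is LSB/2 = 2.00 µV.

2.00 µV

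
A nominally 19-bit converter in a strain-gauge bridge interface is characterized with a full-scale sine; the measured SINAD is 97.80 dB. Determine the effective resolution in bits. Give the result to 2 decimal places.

(97.80 − 1.76) / 6.02 = 96.04/6.02 = 15.9535 effective bits.

15.95 bits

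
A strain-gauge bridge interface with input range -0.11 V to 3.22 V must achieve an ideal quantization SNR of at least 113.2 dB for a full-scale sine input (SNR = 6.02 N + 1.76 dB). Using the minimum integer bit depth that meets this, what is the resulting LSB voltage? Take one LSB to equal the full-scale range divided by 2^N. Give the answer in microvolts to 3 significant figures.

Range = 3.22 − (-0.11) = 3.33 V.
N ≥ (113.2 − 1.76)/6.02 = 18.512 → N_min = 19.
LSB = 3.33 V / 2^19 = 6.35 µV.

6.35 µV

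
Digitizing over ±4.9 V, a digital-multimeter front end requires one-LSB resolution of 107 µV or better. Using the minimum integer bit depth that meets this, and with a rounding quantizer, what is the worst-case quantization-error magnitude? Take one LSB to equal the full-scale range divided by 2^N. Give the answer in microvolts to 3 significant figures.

37.4 µV

Full-scale range = 4.9 V − (-4.9 V) = 9.8 V.
Levels needed ≥ 9.8/107 µV = 91590. 2^17 = 131072 suffices, so N_min = 17.
LSB = 9.8 V / 2^17 = 74.768 µV.
|e|_max = LSB/2 = 37.4 µV.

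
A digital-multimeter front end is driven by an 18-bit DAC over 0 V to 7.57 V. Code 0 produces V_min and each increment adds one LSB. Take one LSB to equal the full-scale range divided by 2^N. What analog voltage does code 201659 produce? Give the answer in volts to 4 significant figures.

V_FS = 7.57 V. LSB = 7.57 V / 2^18.
V_out = V_min + code × LSB = 0 V + 201659 × 7.57 V / 262144
      = 0 + 5.82336 = 5.82336 V.

5.823 V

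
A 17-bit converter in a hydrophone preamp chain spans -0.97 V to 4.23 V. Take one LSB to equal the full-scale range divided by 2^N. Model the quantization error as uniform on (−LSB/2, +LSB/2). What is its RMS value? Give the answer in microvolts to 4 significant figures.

Span: 4.23 V − (-0.97 V) = 5.2 V.
LSB = 5.2 V ÷ 2^17 = 5.2/131072 V = 39.6729 µV.
V_rms = LSB/√12 = 39.6729 µV / √12 = 11.45 µV.

11.45 µV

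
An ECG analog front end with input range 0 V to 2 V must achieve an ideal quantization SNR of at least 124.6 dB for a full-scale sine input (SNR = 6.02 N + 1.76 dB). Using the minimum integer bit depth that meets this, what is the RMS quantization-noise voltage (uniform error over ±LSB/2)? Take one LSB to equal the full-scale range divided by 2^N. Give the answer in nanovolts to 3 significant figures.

275 nV

V_FS = 2 V.
Solving 6.02 N ≥ 124.6 − 1.76: N ≥ 20.405. Round up → N = 21.
Step size = 2/2097152 V = 0.95367 µV.
σ_q = LSB/√12 = 0.95367 µV/3.4641 = 275 nV.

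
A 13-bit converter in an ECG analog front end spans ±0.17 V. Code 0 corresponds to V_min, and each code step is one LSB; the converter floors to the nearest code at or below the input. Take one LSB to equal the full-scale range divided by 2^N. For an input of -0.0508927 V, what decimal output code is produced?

2869

Range = 0.17 − (-0.17) = 0.34 V. LSB = 0.34 V / 2^13 ≈ 41.50 µV.
(V_in − V_min) × 2^13/range = (-0.0508927 − (-0.17)) × 8192/0.34 = 2869.785.
Floor → code = 2869.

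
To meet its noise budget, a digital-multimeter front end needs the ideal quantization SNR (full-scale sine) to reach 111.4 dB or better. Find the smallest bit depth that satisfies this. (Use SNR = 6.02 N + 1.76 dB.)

19 bits

Required N = ⌈(111.4 − 1.76)/6.02⌉ = ⌈18.213⌉ = 19.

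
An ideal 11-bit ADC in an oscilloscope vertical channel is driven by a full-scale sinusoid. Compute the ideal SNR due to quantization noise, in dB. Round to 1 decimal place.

SNR = 6.02·11 + 1.76 = 67.98 dB.

68.0 dB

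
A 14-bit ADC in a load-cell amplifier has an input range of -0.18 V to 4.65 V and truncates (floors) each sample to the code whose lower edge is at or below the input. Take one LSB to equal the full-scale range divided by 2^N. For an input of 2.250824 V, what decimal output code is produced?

8245

The full-scale span is 4.65 − (-0.18) = 4.83 V. LSB = 4.83 V / 2^14 ≈ 294.8 µV.
V_in − V_min = 2.250824 − (-0.18) = 2.430824 V.
Divide by LSB: 2.430824 × 16384/4.83 = 8245.6771.
Truncating gives code 8245.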